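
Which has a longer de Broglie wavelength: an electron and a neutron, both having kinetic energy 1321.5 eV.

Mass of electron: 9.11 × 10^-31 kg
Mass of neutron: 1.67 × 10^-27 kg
The electron has the longer wavelength.

Using λ = h/√(2mKE):

For electron: λ₁ = h/√(2m₁KE) = 3.37 × 10^-11 m
For neutron: λ₂ = h/√(2m₂KE) = 7.88 × 10^-13 m

Since λ ∝ 1/√m at constant kinetic energy, the lighter particle has the longer wavelength.

The electron has the longer de Broglie wavelength.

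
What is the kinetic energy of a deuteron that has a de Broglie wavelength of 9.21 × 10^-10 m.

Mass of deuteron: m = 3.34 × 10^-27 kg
7.75 × 10^-23 J (or 4.84 × 10^-4 eV)

From λ = h/√(2mKE), we solve for KE:

λ² = h²/(2mKE)
KE = h²/(2mλ²)
KE = (6.626 × 10^-34 J·s)² / (2 × 3.34 × 10^-27 kg × (9.21 × 10^-10 m)²)
KE = 7.75 × 10^-23 J
KE = 4.84 × 10^-4 eV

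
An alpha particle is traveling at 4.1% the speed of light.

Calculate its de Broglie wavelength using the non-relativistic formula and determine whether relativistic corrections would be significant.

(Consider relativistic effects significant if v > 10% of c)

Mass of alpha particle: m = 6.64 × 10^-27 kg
No, relativistic corrections are not needed.

Using the non-relativistic de Broglie formula λ = h/(mv):

v = 4.1% × c = 1.229 × 10^7 m/s

λ = h/(mv)
λ = (6.626 × 10^-34 J·s) / (6.64 × 10^-27 kg × 1.229 × 10^7 m/s)
λ = 8.12 × 10^-15 m

Since v = 4.1% of c < 10% of c, relativistic corrections are NOT significant and this non-relativistic result is a good approximation.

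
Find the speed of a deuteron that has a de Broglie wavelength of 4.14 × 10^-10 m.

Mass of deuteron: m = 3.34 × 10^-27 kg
4.79 × 10^2 m/s

From the de Broglie relation λ = h/(mv), we solve for v:

v = h/(mλ)
v = (6.626 × 10^-34 J·s) / (3.34 × 10^-27 kg × 4.14 × 10^-10 m)
v = 4.79 × 10^2 m/s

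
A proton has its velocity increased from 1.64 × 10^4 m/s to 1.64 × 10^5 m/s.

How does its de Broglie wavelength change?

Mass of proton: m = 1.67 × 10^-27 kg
The wavelength decreases by a factor of 10.

Using λ = h/(mv):

Initial wavelength: λ₁ = h/(mv₁) = 2.42 × 10^-11 m
Final wavelength: λ₂ = h/(mv₂) = 2.42 × 10^-12 m

Since λ ∝ 1/v, when velocity increases by a factor of 10, the wavelength decreases by a factor of 10.

λ₂/λ₁ = v₁/v₂ = 1/10

The wavelength decreases by a factor of 10.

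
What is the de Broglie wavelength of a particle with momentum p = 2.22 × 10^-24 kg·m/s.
2.98 × 10^-10 m

Using the de Broglie relation λ = h/p:

λ = h/p
λ = (6.626 × 10^-34 J·s) / (2.22 × 10^-24 kg·m/s)
λ = 2.98 × 10^-10 m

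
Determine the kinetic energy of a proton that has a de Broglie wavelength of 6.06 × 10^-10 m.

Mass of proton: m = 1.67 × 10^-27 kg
3.58 × 10^-22 J (or 2.23 × 10^-3 eV)

From λ = h/√(2mKE), we solve for KE:

λ² = h²/(2mKE)
KE = h²/(2mλ²)
KE = (6.626 × 10^-34 J·s)² / (2 × 1.67 × 10^-27 kg × (6.06 × 10^-10 m)²)
KE = 3.58 × 10^-22 J
KE = 2.23 × 10^-3 eV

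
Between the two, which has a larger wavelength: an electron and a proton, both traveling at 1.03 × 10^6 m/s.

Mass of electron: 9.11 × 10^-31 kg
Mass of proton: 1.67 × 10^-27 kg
The electron has the longer wavelength.

Using λ = h/(mv), since both particles have the same velocity, the wavelength depends only on mass.

For electron: λ₁ = h/(m₁v) = 7.06 × 10^-10 m
For proton: λ₂ = h/(m₂v) = 3.85 × 10^-13 m

Since λ ∝ 1/m at constant velocity, the lighter particle has the longer wavelength.

The electron has the longer de Broglie wavelength.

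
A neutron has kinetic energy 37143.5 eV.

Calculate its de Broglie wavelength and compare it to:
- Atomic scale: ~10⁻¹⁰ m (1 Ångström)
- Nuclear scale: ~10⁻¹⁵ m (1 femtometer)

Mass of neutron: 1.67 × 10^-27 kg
λ = 1.49 × 10^-13 m, which is between nuclear and atomic scales.

Using λ = h/√(2mKE):

KE = 37143.5 eV = 5.951 × 10^-15 J

λ = h/√(2mKE)
λ = (6.626 × 10^-34 J·s) / √(2 × 1.67 × 10^-27 kg × 5.951 × 10^-15 J)
λ = 1.49 × 10^-13 m

Comparison:
- Atomic scale (10⁻¹⁰ m): λ is 0.0015× this size
- Nuclear scale (10⁻¹⁵ m): λ is 1.5e+02× this size

The wavelength is between nuclear and atomic scales.

This wavelength is appropriate for probing atomic structure but too large for nuclear physics experiments.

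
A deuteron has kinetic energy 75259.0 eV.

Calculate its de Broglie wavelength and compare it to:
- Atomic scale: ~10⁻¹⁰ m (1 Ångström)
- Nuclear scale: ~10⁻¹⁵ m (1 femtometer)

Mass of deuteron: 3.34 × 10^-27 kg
λ = 7.38 × 10^-14 m, which is between nuclear and atomic scales.

Using λ = h/√(2mKE):

KE = 75259.0 eV = 1.206 × 10^-14 J

λ = h/√(2mKE)
λ = (6.626 × 10^-34 J·s) / √(2 × 3.34 × 10^-27 kg × 1.206 × 10^-14 J)
λ = 7.38 × 10^-14 m

Comparison:
- Atomic scale (10⁻¹⁰ m): λ is 0.00074× this size
- Nuclear scale (10⁻¹⁵ m): λ is 74× this size

The wavelength is between nuclear and atomic scales.

This wavelength is appropriate for probing atomic structure but too large for nuclear physics experiments.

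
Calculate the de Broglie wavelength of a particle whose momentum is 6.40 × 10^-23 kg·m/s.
1.04 × 10^-11 m

Using the de Broglie relation λ = h/p:

λ = h/p
λ = (6.626 × 10^-34 J·s) / (6.40 × 10^-23 kg·m/s)
λ = 1.04 × 10^-11 m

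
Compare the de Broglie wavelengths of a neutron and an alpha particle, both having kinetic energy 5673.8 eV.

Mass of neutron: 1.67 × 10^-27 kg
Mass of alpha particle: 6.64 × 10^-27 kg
The neutron has the longer wavelength.

Using λ = h/√(2mKE):

For neutron: λ₁ = h/√(2m₁KE) = 3.80 × 10^-13 m
For alpha particle: λ₂ = h/√(2m₂KE) = 1.91 × 10^-13 m

Since λ ∝ 1/√m at constant kinetic energy, the lighter particle has the longer wavelength.

The neutron has the longer de Broglie wavelength.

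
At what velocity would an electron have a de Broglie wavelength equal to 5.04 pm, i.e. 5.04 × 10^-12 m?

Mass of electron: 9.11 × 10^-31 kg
1.44 × 10^8 m/s

From λ = h/(mv), solve for v:

v = h/(mλ)
v = (6.626 × 10^-34 J·s) / (9.11 × 10^-31 kg × 5.04 × 10^-12 m)
v = 1.44 × 10^8 m/s

Note: This velocity is 48.1% of the speed of light, so relativistic corrections would be needed for a more accurate calculation.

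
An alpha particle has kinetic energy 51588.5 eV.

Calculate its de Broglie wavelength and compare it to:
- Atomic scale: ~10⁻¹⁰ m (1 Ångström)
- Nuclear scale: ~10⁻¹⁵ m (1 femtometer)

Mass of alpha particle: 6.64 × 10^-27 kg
λ = 6.32 × 10^-14 m, which is between nuclear and atomic scales.

Using λ = h/√(2mKE):

KE = 51588.5 eV = 8.265 × 10^-15 J

λ = h/√(2mKE)
λ = (6.626 × 10^-34 J·s) / √(2 × 6.64 × 10^-27 kg × 8.265 × 10^-15 J)
λ = 6.32 × 10^-14 m

Comparison:
- Atomic scale (10⁻¹⁰ m): λ is 0.00063× this size
- Nuclear scale (10⁻¹⁵ m): λ is 63× this size

The wavelength is between nuclear and atomic scales.

This wavelength is appropriate for probing atomic structure but too large for nuclear physics experiments.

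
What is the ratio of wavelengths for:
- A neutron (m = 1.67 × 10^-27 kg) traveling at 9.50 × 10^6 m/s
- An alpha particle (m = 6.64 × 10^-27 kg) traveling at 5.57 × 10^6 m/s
λ₁/λ₂ = 2.33

Using λ = h/(mv):

λ₁ = h/(m₁v₁) = 4.18 × 10^-14 m
λ₂ = h/(m₂v₂) = 1.79 × 10^-14 m

Ratio λ₁/λ₂ = (m₂v₂)/(m₁v₁)
         = (6.64 × 10^-27 kg × 5.57 × 10^6 m/s) / (1.67 × 10^-27 kg × 9.50 × 10^6 m/s)
         = 2.33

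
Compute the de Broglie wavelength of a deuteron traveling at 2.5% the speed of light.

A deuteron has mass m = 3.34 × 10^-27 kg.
2.65 × 10^-14 m

Using the de Broglie relation λ = h/(mv):

v = 2.5% × c = 7.495 × 10^6 m/s

λ = h/(mv)
λ = (6.626 × 10^-34 J·s) / (3.34 × 10^-27 kg × 7.495 × 10^6 m/s)
λ = 2.65 × 10^-14 m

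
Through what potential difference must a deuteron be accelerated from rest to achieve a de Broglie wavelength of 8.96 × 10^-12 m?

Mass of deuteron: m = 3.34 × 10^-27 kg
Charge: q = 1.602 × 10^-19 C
5.11 V

From λ = h/√(2mqV), we solve for V:

λ² = h²/(2mqV)
V = h²/(2mqλ²)
V = (6.626 × 10^-34 J·s)² / (2 × 3.34 × 10^-27 kg × 1.602 × 10^-19 C × (8.96 × 10^-12 m)²)
V = 5.11 V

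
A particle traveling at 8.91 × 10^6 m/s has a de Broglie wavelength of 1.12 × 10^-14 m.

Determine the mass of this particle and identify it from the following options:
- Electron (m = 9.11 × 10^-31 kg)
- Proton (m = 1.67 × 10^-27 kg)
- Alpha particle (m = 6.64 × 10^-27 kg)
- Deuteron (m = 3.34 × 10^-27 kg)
The particle is an alpha particle.

From λ = h/(mv), solve for mass:

m = h/(λv)
m = (6.626 × 10^-34 J·s) / (1.12 × 10^-14 m × 8.91 × 10^6 m/s)
m = 6.64 × 10^-27 kg

Comparing with the listed masses, this is closest to an alpha particle.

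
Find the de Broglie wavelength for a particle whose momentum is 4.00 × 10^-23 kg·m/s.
1.66 × 10^-11 m

Using the de Broglie relation λ = h/p:

λ = h/p
λ = (6.626 × 10^-34 J·s) / (4.00 × 10^-23 kg·m/s)
λ = 1.66 × 10^-11 m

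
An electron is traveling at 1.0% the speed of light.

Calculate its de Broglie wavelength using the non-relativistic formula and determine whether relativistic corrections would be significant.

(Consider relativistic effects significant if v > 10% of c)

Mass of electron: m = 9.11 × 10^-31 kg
No, relativistic corrections are not needed.

Using the non-relativistic de Broglie formula λ = h/(mv):

v = 1.0% × c = 2.998 × 10^6 m/s

λ = h/(mv)
λ = (6.626 × 10^-34 J·s) / (9.11 × 10^-31 kg × 2.998 × 10^6 m/s)
λ = 2.43 × 10^-10 m

Since v = 1.0% of c < 10% of c, relativistic corrections are NOT significant and this non-relativistic result is a good approximation.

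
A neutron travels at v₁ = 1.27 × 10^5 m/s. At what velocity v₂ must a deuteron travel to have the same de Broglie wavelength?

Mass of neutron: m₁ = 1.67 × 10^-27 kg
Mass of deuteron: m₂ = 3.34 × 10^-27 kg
v₂ = 6.35 × 10^4 m/s

For equal de Broglie wavelengths: λ₁ = λ₂

h/(m₁v₁) = h/(m₂v₂)
m₁v₁ = m₂v₂
v₂ = v₁ · (m₁/m₂)

v₂ = 1.27 × 10^5 m/s × (1.67 × 10^-27 kg / 3.34 × 10^-27 kg)
v₂ = 6.35 × 10^4 m/s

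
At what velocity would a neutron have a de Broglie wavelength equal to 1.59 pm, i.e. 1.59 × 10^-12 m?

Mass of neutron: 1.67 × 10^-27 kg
2.50 × 10^5 m/s

From λ = h/(mv), solve for v:

v = h/(mλ)
v = (6.626 × 10^-34 J·s) / (1.67 × 10^-27 kg × 1.59 × 10^-12 m)
v = 2.50 × 10^5 m/s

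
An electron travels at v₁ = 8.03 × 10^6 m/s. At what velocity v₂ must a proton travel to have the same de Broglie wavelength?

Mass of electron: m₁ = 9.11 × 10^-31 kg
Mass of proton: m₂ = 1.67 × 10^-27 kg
v₂ = 4.38 × 10^3 m/s

For equal de Broglie wavelengths: λ₁ = λ₂

h/(m₁v₁) = h/(m₂v₂)
m₁v₁ = m₂v₂
v₂ = v₁ · (m₁/m₂)

v₂ = 8.03 × 10^6 m/s × (9.11 × 10^-31 kg / 1.67 × 10^-27 kg)
v₂ = 4.38 × 10^3 m/s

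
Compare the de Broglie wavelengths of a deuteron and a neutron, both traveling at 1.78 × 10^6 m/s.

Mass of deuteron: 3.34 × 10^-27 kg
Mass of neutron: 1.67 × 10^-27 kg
The neutron has the longer wavelength.

Using λ = h/(mv), since both particles have the same velocity, the wavelength depends only on mass.

For deuteron: λ₁ = h/(m₁v) = 1.11 × 10^-13 m
For neutron: λ₂ = h/(m₂v) = 2.23 × 10^-13 m

Since λ ∝ 1/m at constant velocity, the lighter particle has the longer wavelength.

The neutron has the longer de Broglie wavelength.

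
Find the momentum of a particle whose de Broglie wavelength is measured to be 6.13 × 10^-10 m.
1.08 × 10^-24 kg·m/s

From the de Broglie relation λ = h/p, we solve for p:

p = h/λ
p = (6.626 × 10^-34 J·s) / (6.13 × 10^-10 m)
p = 1.08 × 10^-24 kg·m/s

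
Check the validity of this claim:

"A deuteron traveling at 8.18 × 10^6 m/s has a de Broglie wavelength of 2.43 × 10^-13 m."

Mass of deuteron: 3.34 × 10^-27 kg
False

The claim is incorrect.

Using λ = h/(mv):
λ = (6.626 × 10^-34 J·s) / (3.34 × 10^-27 kg × 8.18 × 10^6 m/s)
λ = 2.43 × 10^-14 m

The actual wavelength differs from the claimed 2.43 × 10^-13 m.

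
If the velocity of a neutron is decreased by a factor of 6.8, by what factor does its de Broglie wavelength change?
The wavelength increases by a factor of 6.8.

From λ = h/(mv), the wavelength is inversely proportional to velocity:

λ ∝ 1/v

If v → v/6.8, then λ → 6.8λ

When velocity is decreased by a factor of 6.8, the wavelength increases by a factor of 6.8.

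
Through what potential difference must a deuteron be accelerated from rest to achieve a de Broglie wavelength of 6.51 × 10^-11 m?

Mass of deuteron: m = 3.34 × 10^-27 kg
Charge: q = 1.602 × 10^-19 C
9.68 × 10^-2 V

From λ = h/√(2mqV), we solve for V:

λ² = h²/(2mqV)
V = h²/(2mqλ²)
V = (6.626 × 10^-34 J·s)² / (2 × 3.34 × 10^-27 kg × 1.602 × 10^-19 C × (6.51 × 10^-11 m)²)
V = 9.68 × 10^-2 V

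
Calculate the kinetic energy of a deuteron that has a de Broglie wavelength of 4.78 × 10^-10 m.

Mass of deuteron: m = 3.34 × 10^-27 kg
2.88 × 10^-22 J (or 1.80 × 10^-3 eV)

From λ = h/√(2mKE), we solve for KE:

λ² = h²/(2mKE)
KE = h²/(2mλ²)
KE = (6.626 × 10^-34 J·s)² / (2 × 3.34 × 10^-27 kg × (4.78 × 10^-10 m)²)
KE = 2.88 × 10^-22 J
KE = 1.80 × 10^-3 eV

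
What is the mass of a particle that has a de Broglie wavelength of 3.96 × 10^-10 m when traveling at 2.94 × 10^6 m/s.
5.69 × 10^-31 kg

From the de Broglie relation λ = h/(mv), we solve for m:

m = h/(λv)
m = (6.626 × 10^-34 J·s) / (3.96 × 10^-10 m × 2.94 × 10^6 m/s)
m = 5.69 × 10^-31 kg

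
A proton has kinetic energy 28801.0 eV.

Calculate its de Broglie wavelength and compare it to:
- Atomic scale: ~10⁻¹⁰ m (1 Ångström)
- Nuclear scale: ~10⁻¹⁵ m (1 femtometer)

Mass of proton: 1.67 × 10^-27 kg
λ = 1.69 × 10^-13 m, which is between nuclear and atomic scales.

Using λ = h/√(2mKE):

KE = 28801.0 eV = 4.614 × 10^-15 J

λ = h/√(2mKE)
λ = (6.626 × 10^-34 J·s) / √(2 × 1.67 × 10^-27 kg × 4.614 × 10^-15 J)
λ = 1.69 × 10^-13 m

Comparison:
- Atomic scale (10⁻¹⁰ m): λ is 0.0017× this size
- Nuclear scale (10⁻¹⁵ m): λ is 1.7e+02× this size

The wavelength is between nuclear and atomic scales.

This wavelength is appropriate for probing atomic structure but too large for nuclear physics experiments.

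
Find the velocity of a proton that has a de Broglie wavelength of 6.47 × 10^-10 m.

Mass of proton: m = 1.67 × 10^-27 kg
6.13 × 10^2 m/s

From the de Broglie relation λ = h/(mv), we solve for v:

v = h/(mλ)
v = (6.626 × 10^-34 J·s) / (1.67 × 10^-27 kg × 6.47 × 10^-10 m)
v = 6.13 × 10^2 m/s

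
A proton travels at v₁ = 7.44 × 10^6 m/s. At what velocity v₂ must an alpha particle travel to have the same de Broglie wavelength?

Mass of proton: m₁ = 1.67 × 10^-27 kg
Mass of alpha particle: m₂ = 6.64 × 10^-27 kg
v₂ = 1.87 × 10^6 m/s

For equal de Broglie wavelengths: λ₁ = λ₂

h/(m₁v₁) = h/(m₂v₂)
m₁v₁ = m₂v₂
v₂ = v₁ · (m₁/m₂)

v₂ = 7.44 × 10^6 m/s × (1.67 × 10^-27 kg / 6.64 × 10^-27 kg)
v₂ = 1.87 × 10^6 m/s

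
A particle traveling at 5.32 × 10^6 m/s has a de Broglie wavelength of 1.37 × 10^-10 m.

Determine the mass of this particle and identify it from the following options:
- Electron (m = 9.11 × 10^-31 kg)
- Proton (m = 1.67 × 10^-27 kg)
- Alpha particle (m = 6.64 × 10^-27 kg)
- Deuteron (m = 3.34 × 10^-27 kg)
The particle is an electron.

From λ = h/(mv), solve for mass:

m = h/(λv)
m = (6.626 × 10^-34 J·s) / (1.37 × 10^-10 m × 5.32 × 10^6 m/s)
m = 9.09 × 10^-31 kg

Comparing with the listed masses, this is closest to an electron.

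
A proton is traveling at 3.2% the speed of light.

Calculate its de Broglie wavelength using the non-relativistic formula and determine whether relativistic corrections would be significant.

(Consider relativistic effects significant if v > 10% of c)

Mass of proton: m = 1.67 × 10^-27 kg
No, relativistic corrections are not needed.

Using the non-relativistic de Broglie formula λ = h/(mv):

v = 3.2% × c = 9.593 × 10^6 m/s

λ = h/(mv)
λ = (6.626 × 10^-34 J·s) / (1.67 × 10^-27 kg × 9.593 × 10^6 m/s)
λ = 4.14 × 10^-14 m

Since v = 3.2% of c < 10% of c, relativistic corrections are NOT significant and this non-relativistic result is a good approximation.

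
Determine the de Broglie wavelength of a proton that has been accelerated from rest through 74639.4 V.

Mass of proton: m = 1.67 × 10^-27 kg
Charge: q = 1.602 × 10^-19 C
1.05 × 10^-13 m

When a particle is accelerated through voltage V, it gains kinetic energy KE = qV.

The de Broglie wavelength is then λ = h/√(2mqV):

λ = h/√(2mqV)
λ = (6.626 × 10^-34 J·s) / √(2 × 1.67 × 10^-27 kg × 1.602 × 10^-19 C × 74639.4 V)
λ = 1.05 × 10^-13 m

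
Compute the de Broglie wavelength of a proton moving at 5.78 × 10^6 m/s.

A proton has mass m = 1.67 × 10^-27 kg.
6.86 × 10^-14 m

Using the de Broglie relation λ = h/(mv):

λ = h/(mv)
λ = (6.626 × 10^-34 J·s) / (1.67 × 10^-27 kg × 5.78 × 10^6 m/s)
λ = 6.86 × 10^-14 m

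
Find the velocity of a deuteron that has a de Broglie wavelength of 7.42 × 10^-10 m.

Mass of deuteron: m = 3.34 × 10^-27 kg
2.67 × 10^2 m/s

From the de Broglie relation λ = h/(mv), we solve for v:

v = h/(mλ)
v = (6.626 × 10^-34 J·s) / (3.34 × 10^-27 kg × 7.42 × 10^-10 m)
v = 2.67 × 10^2 m/s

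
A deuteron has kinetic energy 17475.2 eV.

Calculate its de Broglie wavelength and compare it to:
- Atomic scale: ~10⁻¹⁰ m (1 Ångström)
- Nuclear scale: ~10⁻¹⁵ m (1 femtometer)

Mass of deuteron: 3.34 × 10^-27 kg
λ = 1.53 × 10^-13 m, which is between nuclear and atomic scales.

Using λ = h/√(2mKE):

KE = 17475.2 eV = 2.800 × 10^-15 J

λ = h/√(2mKE)
λ = (6.626 × 10^-34 J·s) / √(2 × 3.34 × 10^-27 kg × 2.800 × 10^-15 J)
λ = 1.53 × 10^-13 m

Comparison:
- Atomic scale (10⁻¹⁰ m): λ is 0.0015× this size
- Nuclear scale (10⁻¹⁵ m): λ is 1.5e+02× this size

The wavelength is between nuclear and atomic scales.

This wavelength is appropriate for probing atomic structure but too large for nuclear physics experiments.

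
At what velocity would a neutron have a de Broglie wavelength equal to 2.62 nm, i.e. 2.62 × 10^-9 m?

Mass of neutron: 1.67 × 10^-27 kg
1.51 × 10^2 m/s

From λ = h/(mv), solve for v:

v = h/(mλ)
v = (6.626 × 10^-34 J·s) / (1.67 × 10^-27 kg × 2.62 × 10^-9 m)
v = 1.51 × 10^2 m/s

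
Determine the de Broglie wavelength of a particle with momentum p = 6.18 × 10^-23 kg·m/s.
1.07 × 10^-11 m

Using the de Broglie relation λ = h/p:

λ = h/p
λ = (6.626 × 10^-34 J·s) / (6.18 × 10^-23 kg·m/s)
λ = 1.07 × 10^-11 m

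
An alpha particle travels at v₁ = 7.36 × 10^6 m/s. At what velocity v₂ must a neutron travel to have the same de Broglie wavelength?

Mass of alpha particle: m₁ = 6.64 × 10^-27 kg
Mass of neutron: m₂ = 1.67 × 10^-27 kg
v₂ = 2.93 × 10^7 m/s

For equal de Broglie wavelengths: λ₁ = λ₂

h/(m₁v₁) = h/(m₂v₂)
m₁v₁ = m₂v₂
v₂ = v₁ · (m₁/m₂)

v₂ = 7.36 × 10^6 m/s × (6.64 × 10^-27 kg / 1.67 × 10^-27 kg)
v₂ = 2.93 × 10^7 m/s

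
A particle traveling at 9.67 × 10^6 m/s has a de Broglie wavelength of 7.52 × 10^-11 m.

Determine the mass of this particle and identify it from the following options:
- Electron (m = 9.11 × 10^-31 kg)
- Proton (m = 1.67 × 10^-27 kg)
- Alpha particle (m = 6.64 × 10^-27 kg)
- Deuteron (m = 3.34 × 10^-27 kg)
The particle is an electron.

From λ = h/(mv), solve for mass:

m = h/(λv)
m = (6.626 × 10^-34 J·s) / (7.52 × 10^-11 m × 9.67 × 10^6 m/s)
m = 9.11 × 10^-31 kg

Comparing with the listed masses, this is closest to an electron.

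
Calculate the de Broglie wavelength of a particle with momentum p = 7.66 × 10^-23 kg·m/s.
8.65 × 10^-12 m

Using the de Broglie relation λ = h/p:

λ = h/p
λ = (6.626 × 10^-34 J·s) / (7.66 × 10^-23 kg·m/s)
λ = 8.65 × 10^-12 m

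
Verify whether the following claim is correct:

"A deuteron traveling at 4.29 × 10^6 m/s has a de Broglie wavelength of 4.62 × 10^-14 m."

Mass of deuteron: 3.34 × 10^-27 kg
True

The claim is correct.

Using λ = h/(mv):
λ = (6.626 × 10^-34 J·s) / (3.34 × 10^-27 kg × 4.29 × 10^6 m/s)
λ = 4.62 × 10^-14 m

This matches the claimed value.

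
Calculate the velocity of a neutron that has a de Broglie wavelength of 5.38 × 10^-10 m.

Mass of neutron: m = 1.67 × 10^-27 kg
7.37 × 10^2 m/s

From the de Broglie relation λ = h/(mv), we solve for v:

v = h/(mλ)
v = (6.626 × 10^-34 J·s) / (1.67 × 10^-27 kg × 5.38 × 10^-10 m)
v = 7.37 × 10^2 m/s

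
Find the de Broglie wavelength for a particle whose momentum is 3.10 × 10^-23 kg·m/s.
2.14 × 10^-11 m

Using the de Broglie relation λ = h/p:

λ = h/p
λ = (6.626 × 10^-34 J·s) / (3.10 × 10^-23 kg·m/s)
λ = 2.14 × 10^-11 m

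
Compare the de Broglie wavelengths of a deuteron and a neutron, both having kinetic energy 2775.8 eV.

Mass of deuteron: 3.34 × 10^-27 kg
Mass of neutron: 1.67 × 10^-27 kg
The neutron has the longer wavelength.

Using λ = h/√(2mKE):

For deuteron: λ₁ = h/√(2m₁KE) = 3.84 × 10^-13 m
For neutron: λ₂ = h/√(2m₂KE) = 5.44 × 10^-13 m

Since λ ∝ 1/√m at constant kinetic energy, the lighter particle has the longer wavelength.

The neutron has the longer de Broglie wavelength.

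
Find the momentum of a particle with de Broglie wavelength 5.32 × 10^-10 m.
1.25 × 10^-24 kg·m/s

From the de Broglie relation λ = h/p, we solve for p:

p = h/λ
p = (6.626 × 10^-34 J·s) / (5.32 × 10^-10 m)
p = 1.25 × 10^-24 kg·m/s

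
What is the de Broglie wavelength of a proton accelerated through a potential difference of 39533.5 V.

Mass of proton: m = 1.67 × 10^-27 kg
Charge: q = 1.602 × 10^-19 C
1.44 × 10^-13 m

When a particle is accelerated through voltage V, it gains kinetic energy KE = qV.

The de Broglie wavelength is then λ = h/√(2mqV):

λ = h/√(2mqV)
λ = (6.626 × 10^-34 J·s) / √(2 × 1.67 × 10^-27 kg × 1.602 × 10^-19 C × 39533.5 V)
λ = 1.44 × 10^-13 m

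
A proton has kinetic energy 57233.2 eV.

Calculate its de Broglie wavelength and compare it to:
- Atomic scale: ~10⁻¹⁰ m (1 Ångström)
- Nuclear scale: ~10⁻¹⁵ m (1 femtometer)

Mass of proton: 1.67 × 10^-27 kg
λ = 1.20 × 10^-13 m, which is between nuclear and atomic scales.

Using λ = h/√(2mKE):

KE = 57233.2 eV = 9.170 × 10^-15 J

λ = h/√(2mKE)
λ = (6.626 × 10^-34 J·s) / √(2 × 1.67 × 10^-27 kg × 9.170 × 10^-15 J)
λ = 1.20 × 10^-13 m

Comparison:
- Atomic scale (10⁻¹⁰ m): λ is 0.0012× this size
- Nuclear scale (10⁻¹⁵ m): λ is 1.2e+02× this size

The wavelength is between nuclear and atomic scales.

This wavelength is appropriate for probing atomic structure but too large for nuclear physics experiments.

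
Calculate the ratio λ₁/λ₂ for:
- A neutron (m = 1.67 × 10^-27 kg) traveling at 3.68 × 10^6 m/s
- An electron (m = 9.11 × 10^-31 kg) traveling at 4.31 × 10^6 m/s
λ₁/λ₂ = 6.39 × 10^-4

Using λ = h/(mv):

λ₁ = h/(m₁v₁) = 1.08 × 10^-13 m
λ₂ = h/(m₂v₂) = 1.69 × 10^-10 m

Ratio λ₁/λ₂ = (m₂v₂)/(m₁v₁)
         = (9.11 × 10^-31 kg × 4.31 × 10^6 m/s) / (1.67 × 10^-27 kg × 3.68 × 10^6 m/s)
         = 6.39 × 10^-4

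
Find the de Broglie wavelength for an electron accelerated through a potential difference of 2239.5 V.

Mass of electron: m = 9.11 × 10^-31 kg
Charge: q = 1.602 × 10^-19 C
2.59 × 10^-11 m

When a particle is accelerated through voltage V, it gains kinetic energy KE = qV.

The de Broglie wavelength is then λ = h/√(2mqV):

λ = h/√(2mqV)
λ = (6.626 × 10^-34 J·s) / √(2 × 9.11 × 10^-31 kg × 1.602 × 10^-19 C × 2239.5 V)
λ = 2.59 × 10^-11 m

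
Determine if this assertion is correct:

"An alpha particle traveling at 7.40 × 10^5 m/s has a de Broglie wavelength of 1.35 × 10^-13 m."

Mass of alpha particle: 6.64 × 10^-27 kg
True

The claim is correct.

Using λ = h/(mv):
λ = (6.626 × 10^-34 J·s) / (6.64 × 10^-27 kg × 7.40 × 10^5 m/s)
λ = 1.35 × 10^-13 m

This matches the claimed value.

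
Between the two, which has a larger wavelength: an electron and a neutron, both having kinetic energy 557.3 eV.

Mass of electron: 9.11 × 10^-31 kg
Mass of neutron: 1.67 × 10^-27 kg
The electron has the longer wavelength.

Using λ = h/√(2mKE):

For electron: λ₁ = h/√(2m₁KE) = 5.19 × 10^-11 m
For neutron: λ₂ = h/√(2m₂KE) = 1.21 × 10^-12 m

Since λ ∝ 1/√m at constant kinetic energy, the lighter particle has the longer wavelength.

The electron has the longer de Broglie wavelength.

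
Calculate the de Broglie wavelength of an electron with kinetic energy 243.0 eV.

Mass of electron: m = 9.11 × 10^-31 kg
7.87 × 10^-11 m

Using λ = h/√(2mKE):

First convert KE to Joules: KE = 243.0 eV = 3.893 × 10^-17 J

λ = h/√(2mKE)
λ = (6.626 × 10^-34 J·s) / √(2 × 9.11 × 10^-31 kg × 3.893 × 10^-17 J)
λ = 7.87 × 10^-11 m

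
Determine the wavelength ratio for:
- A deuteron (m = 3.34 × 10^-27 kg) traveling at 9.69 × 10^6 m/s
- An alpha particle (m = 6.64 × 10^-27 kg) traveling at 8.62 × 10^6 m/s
λ₁/λ₂ = 1.77

Using λ = h/(mv):

λ₁ = h/(m₁v₁) = 2.05 × 10^-14 m
λ₂ = h/(m₂v₂) = 1.16 × 10^-14 m

Ratio λ₁/λ₂ = (m₂v₂)/(m₁v₁)
         = (6.64 × 10^-27 kg × 8.62 × 10^6 m/s) / (3.34 × 10^-27 kg × 9.69 × 10^6 m/s)
         = 1.77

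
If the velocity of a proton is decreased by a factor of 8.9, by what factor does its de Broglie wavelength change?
The wavelength increases by a factor of 8.9.

From λ = h/(mv), the wavelength is inversely proportional to velocity:

λ ∝ 1/v

If v → v/8.9, then λ → 8.9λ

When velocity is decreased by a factor of 8.9, the wavelength increases by a factor of 8.9.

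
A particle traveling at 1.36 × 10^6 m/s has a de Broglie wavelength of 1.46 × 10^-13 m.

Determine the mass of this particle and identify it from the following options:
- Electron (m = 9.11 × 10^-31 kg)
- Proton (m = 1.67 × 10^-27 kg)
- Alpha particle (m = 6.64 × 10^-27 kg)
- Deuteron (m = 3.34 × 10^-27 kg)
The particle is a deuteron.

From λ = h/(mv), solve for mass:

m = h/(λv)
m = (6.626 × 10^-34 J·s) / (1.46 × 10^-13 m × 1.36 × 10^6 m/s)
m = 3.34 × 10^-27 kg

Comparing with the listed masses, this is closest to a deuteron.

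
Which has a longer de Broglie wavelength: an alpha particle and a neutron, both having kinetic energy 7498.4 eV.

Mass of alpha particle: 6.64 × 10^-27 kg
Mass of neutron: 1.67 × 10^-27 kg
The neutron has the longer wavelength.

Using λ = h/√(2mKE):

For alpha particle: λ₁ = h/√(2m₁KE) = 1.66 × 10^-13 m
For neutron: λ₂ = h/√(2m₂KE) = 3.31 × 10^-13 m

Since λ ∝ 1/√m at constant kinetic energy, the lighter particle has the longer wavelength.

The neutron has the longer de Broglie wavelength.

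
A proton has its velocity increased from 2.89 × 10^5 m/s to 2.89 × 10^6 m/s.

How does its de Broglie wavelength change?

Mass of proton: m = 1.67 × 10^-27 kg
The wavelength decreases by a factor of 10.

Using λ = h/(mv):

Initial wavelength: λ₁ = h/(mv₁) = 1.37 × 10^-12 m
Final wavelength: λ₂ = h/(mv₂) = 1.37 × 10^-13 m

Since λ ∝ 1/v, when velocity increases by a factor of 10, the wavelength decreases by a factor of 10.

λ₂/λ₁ = v₁/v₂ = 1/10

The wavelength decreases by a factor of 10.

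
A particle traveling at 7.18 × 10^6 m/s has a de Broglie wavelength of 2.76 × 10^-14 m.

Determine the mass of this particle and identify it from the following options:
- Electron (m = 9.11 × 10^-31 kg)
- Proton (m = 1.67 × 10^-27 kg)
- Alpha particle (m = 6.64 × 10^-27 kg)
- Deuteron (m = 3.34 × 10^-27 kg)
The particle is a deuteron.

From λ = h/(mv), solve for mass:

m = h/(λv)
m = (6.626 × 10^-34 J·s) / (2.76 × 10^-14 m × 7.18 × 10^6 m/s)
m = 3.34 × 10^-27 kg

Comparing with the listed masses, this is closest to a deuteron.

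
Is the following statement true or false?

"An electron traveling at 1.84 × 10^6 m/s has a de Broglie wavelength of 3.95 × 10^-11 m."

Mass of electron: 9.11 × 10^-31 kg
False

The claim is incorrect.

Using λ = h/(mv):
λ = (6.626 × 10^-34 J·s) / (9.11 × 10^-31 kg × 1.84 × 10^6 m/s)
λ = 3.95 × 10^-10 m

The actual wavelength differs from the claimed 3.95 × 10^-11 m.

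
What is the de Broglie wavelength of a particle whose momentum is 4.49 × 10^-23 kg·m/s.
1.48 × 10^-11 m

Using the de Broglie relation λ = h/p:

λ = h/p
λ = (6.626 × 10^-34 J·s) / (4.49 × 10^-23 kg·m/s)
λ = 1.48 × 10^-11 m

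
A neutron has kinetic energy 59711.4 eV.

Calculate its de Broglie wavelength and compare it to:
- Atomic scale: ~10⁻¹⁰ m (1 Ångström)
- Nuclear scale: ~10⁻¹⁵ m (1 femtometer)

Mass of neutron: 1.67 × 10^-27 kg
λ = 1.17 × 10^-13 m, which is between nuclear and atomic scales.

Using λ = h/√(2mKE):

KE = 59711.4 eV = 9.567 × 10^-15 J

λ = h/√(2mKE)
λ = (6.626 × 10^-34 J·s) / √(2 × 1.67 × 10^-27 kg × 9.567 × 10^-15 J)
λ = 1.17 × 10^-13 m

Comparison:
- Atomic scale (10⁻¹⁰ m): λ is 0.0012× this size
- Nuclear scale (10⁻¹⁵ m): λ is 1.2e+02× this size

The wavelength is between nuclear and atomic scales.

This wavelength is appropriate for probing atomic structure but too large for nuclear physics experiments.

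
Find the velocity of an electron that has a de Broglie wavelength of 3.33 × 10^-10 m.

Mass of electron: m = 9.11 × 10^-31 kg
2.18 × 10^6 m/s

From the de Broglie relation λ = h/(mv), we solve for v:

v = h/(mλ)
v = (6.626 × 10^-34 J·s) / (9.11 × 10^-31 kg × 3.33 × 10^-10 m)
v = 2.18 × 10^6 m/s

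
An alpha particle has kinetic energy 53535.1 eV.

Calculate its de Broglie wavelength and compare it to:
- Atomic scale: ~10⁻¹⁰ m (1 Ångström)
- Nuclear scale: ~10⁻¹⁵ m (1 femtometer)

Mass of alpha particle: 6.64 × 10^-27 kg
λ = 6.21 × 10^-14 m, which is between nuclear and atomic scales.

Using λ = h/√(2mKE):

KE = 53535.1 eV = 8.577 × 10^-15 J

λ = h/√(2mKE)
λ = (6.626 × 10^-34 J·s) / √(2 × 6.64 × 10^-27 kg × 8.577 × 10^-15 J)
λ = 6.21 × 10^-14 m

Comparison:
- Atomic scale (10⁻¹⁰ m): λ is 0.00062× this size
- Nuclear scale (10⁻¹⁵ m): λ is 62× this size

The wavelength is between nuclear and atomic scales.

This wavelength is appropriate for probing atomic structure but too large for nuclear physics experiments.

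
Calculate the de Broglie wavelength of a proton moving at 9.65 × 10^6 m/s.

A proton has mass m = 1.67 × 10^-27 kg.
4.11 × 10^-14 m

Using the de Broglie relation λ = h/(mv):

λ = h/(mv)
λ = (6.626 × 10^-34 J·s) / (1.67 × 10^-27 kg × 9.65 × 10^6 m/s)
λ = 4.11 × 10^-14 m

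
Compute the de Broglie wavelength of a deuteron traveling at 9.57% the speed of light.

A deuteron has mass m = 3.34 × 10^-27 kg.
6.91 × 10^-15 m

Using the de Broglie relation λ = h/(mv):

v = 9.57% × c = 2.869 × 10^7 m/s

λ = h/(mv)
λ = (6.626 × 10^-34 J·s) / (3.34 × 10^-27 kg × 2.869 × 10^7 m/s)
λ = 6.91 × 10^-15 m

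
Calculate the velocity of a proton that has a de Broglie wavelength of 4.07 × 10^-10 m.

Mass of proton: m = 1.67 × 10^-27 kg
9.75 × 10^2 m/s

From the de Broglie relation λ = h/(mv), we solve for v:

v = h/(mλ)
v = (6.626 × 10^-34 J·s) / (1.67 × 10^-27 kg × 4.07 × 10^-10 m)
v = 9.75 × 10^2 m/s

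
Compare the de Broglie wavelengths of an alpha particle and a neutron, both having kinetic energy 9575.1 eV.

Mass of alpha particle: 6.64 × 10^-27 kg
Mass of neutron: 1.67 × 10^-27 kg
The neutron has the longer wavelength.

Using λ = h/√(2mKE):

For alpha particle: λ₁ = h/√(2m₁KE) = 1.47 × 10^-13 m
For neutron: λ₂ = h/√(2m₂KE) = 2.93 × 10^-13 m

Since λ ∝ 1/√m at constant kinetic energy, the lighter particle has the longer wavelength.

The neutron has the longer de Broglie wavelength.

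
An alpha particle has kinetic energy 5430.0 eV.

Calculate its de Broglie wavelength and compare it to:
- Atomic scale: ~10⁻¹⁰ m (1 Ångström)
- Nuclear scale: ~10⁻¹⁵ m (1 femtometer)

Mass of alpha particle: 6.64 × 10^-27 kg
λ = 1.95 × 10^-13 m, which is between nuclear and atomic scales.

Using λ = h/√(2mKE):

KE = 5430.0 eV = 8.700 × 10^-16 J

λ = h/√(2mKE)
λ = (6.626 × 10^-34 J·s) / √(2 × 6.64 × 10^-27 kg × 8.700 × 10^-16 J)
λ = 1.95 × 10^-13 m

Comparison:
- Atomic scale (10⁻¹⁰ m): λ is 0.0019× this size
- Nuclear scale (10⁻¹⁵ m): λ is 1.9e+02× this size

The wavelength is between nuclear and atomic scales.

This wavelength is appropriate for probing atomic structure but too large for nuclear physics experiments.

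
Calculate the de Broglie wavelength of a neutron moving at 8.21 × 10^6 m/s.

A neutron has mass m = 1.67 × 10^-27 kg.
4.83 × 10^-14 m

Using the de Broglie relation λ = h/(mv):

λ = h/(mv)
λ = (6.626 × 10^-34 J·s) / (1.67 × 10^-27 kg × 8.21 × 10^6 m/s)
λ = 4.83 × 10^-14 m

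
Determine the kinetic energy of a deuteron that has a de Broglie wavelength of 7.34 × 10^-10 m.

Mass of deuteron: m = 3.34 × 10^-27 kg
1.22 × 10^-22 J (or 7.61 × 10^-4 eV)

From λ = h/√(2mKE), we solve for KE:

λ² = h²/(2mKE)
KE = h²/(2mλ²)
KE = (6.626 × 10^-34 J·s)² / (2 × 3.34 × 10^-27 kg × (7.34 × 10^-10 m)²)
KE = 1.22 × 10^-22 J
KE = 7.61 × 10^-4 eV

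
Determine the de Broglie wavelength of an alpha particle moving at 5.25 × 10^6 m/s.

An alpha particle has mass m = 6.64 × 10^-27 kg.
1.90 × 10^-14 m

Using the de Broglie relation λ = h/(mv):

λ = h/(mv)
λ = (6.626 × 10^-34 J·s) / (6.64 × 10^-27 kg × 5.25 × 10^6 m/s)
λ = 1.90 × 10^-14 m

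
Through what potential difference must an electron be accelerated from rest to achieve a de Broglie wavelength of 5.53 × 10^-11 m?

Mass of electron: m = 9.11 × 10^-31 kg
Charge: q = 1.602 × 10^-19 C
492 V

From λ = h/√(2mqV), we solve for V:

λ² = h²/(2mqV)
V = h²/(2mqλ²)
V = (6.626 × 10^-34 J·s)² / (2 × 9.11 × 10^-31 kg × 1.602 × 10^-19 C × (5.53 × 10^-11 m)²)
V = 492 V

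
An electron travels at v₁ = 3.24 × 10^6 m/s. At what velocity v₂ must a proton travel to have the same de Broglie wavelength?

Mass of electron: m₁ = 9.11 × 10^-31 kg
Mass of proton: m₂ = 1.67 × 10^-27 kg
v₂ = 1.77 × 10^3 m/s

For equal de Broglie wavelengths: λ₁ = λ₂

h/(m₁v₁) = h/(m₂v₂)
m₁v₁ = m₂v₂
v₂ = v₁ · (m₁/m₂)

v₂ = 3.24 × 10^6 m/s × (9.11 × 10^-31 kg / 1.67 × 10^-27 kg)
v₂ = 1.77 × 10^3 m/s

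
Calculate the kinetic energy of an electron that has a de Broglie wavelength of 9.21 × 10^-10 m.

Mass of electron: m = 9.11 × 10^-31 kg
2.84 × 10^-19 J (or 1.77 eV)

From λ = h/√(2mKE), we solve for KE:

λ² = h²/(2mKE)
KE = h²/(2mλ²)
KE = (6.626 × 10^-34 J·s)² / (2 × 9.11 × 10^-31 kg × (9.21 × 10^-10 m)²)
KE = 2.84 × 10^-19 J
KE = 1.77 eV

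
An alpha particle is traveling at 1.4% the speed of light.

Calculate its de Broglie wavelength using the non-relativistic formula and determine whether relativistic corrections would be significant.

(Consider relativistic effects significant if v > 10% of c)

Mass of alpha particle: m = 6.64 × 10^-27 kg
No, relativistic corrections are not needed.

Using the non-relativistic de Broglie formula λ = h/(mv):

v = 1.4% × c = 4.197 × 10^6 m/s

λ = h/(mv)
λ = (6.626 × 10^-34 J·s) / (6.64 × 10^-27 kg × 4.197 × 10^6 m/s)
λ = 2.38 × 10^-14 m

Since v = 1.4% of c < 10% of c, relativistic corrections are NOT significant and this non-relativistic result is a good approximation.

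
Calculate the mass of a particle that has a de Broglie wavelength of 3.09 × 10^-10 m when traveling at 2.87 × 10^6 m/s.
7.47 × 10^-31 kg

From the de Broglie relation λ = h/(mv), we solve for m:

m = h/(λv)
m = (6.626 × 10^-34 J·s) / (3.09 × 10^-10 m × 2.87 × 10^6 m/s)
m = 7.47 × 10^-31 kg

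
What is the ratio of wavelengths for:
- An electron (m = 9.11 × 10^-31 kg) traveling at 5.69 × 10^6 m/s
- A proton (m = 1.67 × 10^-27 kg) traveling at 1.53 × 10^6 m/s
λ₁/λ₂ = 493

Using λ = h/(mv):

λ₁ = h/(m₁v₁) = 1.28 × 10^-10 m
λ₂ = h/(m₂v₂) = 2.59 × 10^-13 m

Ratio λ₁/λ₂ = (m₂v₂)/(m₁v₁)
         = (1.67 × 10^-27 kg × 1.53 × 10^6 m/s) / (9.11 × 10^-31 kg × 5.69 × 10^6 m/s)
         = 493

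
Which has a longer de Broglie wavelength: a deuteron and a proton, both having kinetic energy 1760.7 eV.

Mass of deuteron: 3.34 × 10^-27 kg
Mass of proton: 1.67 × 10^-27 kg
The proton has the longer wavelength.

Using λ = h/√(2mKE):

For deuteron: λ₁ = h/√(2m₁KE) = 4.83 × 10^-13 m
For proton: λ₂ = h/√(2m₂KE) = 6.83 × 10^-13 m

Since λ ∝ 1/√m at constant kinetic energy, the lighter particle has the longer wavelength.

The proton has the longer de Broglie wavelength.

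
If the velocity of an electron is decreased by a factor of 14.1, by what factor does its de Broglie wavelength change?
The wavelength increases by a factor of 14.1.

From λ = h/(mv), the wavelength is inversely proportional to velocity:

λ ∝ 1/v

If v → v/14.1, then λ → 14.1λ

When velocity is decreased by a factor of 14.1, the wavelength increases by a factor of 14.1.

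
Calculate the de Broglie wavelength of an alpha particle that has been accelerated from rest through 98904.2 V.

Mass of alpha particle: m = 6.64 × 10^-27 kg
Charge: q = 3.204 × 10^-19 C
3.23 × 10^-14 m

When a particle is accelerated through voltage V, it gains kinetic energy KE = qV.

The de Broglie wavelength is then λ = h/√(2mqV):

λ = h/√(2mqV)
λ = (6.626 × 10^-34 J·s) / √(2 × 6.64 × 10^-27 kg × 3.204 × 10^-19 C × 98904.2 V)
λ = 3.23 × 10^-14 m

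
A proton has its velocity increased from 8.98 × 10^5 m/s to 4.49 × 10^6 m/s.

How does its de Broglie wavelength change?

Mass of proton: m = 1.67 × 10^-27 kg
The wavelength decreases by a factor of 5.

Using λ = h/(mv):

Initial wavelength: λ₁ = h/(mv₁) = 4.42 × 10^-13 m
Final wavelength: λ₂ = h/(mv₂) = 8.84 × 10^-14 m

Since λ ∝ 1/v, when velocity increases by a factor of 5, the wavelength decreases by a factor of 5.

λ₂/λ₁ = v₁/v₂ = 1/5

The wavelength decreases by a factor of 5.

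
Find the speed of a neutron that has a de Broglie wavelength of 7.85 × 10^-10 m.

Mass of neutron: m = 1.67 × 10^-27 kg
5.05 × 10^2 m/s

From the de Broglie relation λ = h/(mv), we solve for v:

v = h/(mλ)
v = (6.626 × 10^-34 J·s) / (1.67 × 10^-27 kg × 7.85 × 10^-10 m)
v = 5.05 × 10^2 m/s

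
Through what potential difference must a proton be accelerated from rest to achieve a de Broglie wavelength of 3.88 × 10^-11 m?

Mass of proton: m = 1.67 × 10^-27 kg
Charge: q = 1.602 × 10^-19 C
5.45 × 10^-1 V

From λ = h/√(2mqV), we solve for V:

λ² = h²/(2mqV)
V = h²/(2mqλ²)
V = (6.626 × 10^-34 J·s)² / (2 × 1.67 × 10^-27 kg × 1.602 × 10^-19 C × (3.88 × 10^-11 m)²)
V = 5.45 × 10^-1 V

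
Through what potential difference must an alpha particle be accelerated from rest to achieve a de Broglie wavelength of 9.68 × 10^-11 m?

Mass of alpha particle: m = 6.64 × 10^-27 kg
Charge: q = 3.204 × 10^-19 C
1.10 × 10^-2 V

From λ = h/√(2mqV), we solve for V:

λ² = h²/(2mqV)
V = h²/(2mqλ²)
V = (6.626 × 10^-34 J·s)² / (2 × 6.64 × 10^-27 kg × 3.204 × 10^-19 C × (9.68 × 10^-11 m)²)
V = 1.10 × 10^-2 V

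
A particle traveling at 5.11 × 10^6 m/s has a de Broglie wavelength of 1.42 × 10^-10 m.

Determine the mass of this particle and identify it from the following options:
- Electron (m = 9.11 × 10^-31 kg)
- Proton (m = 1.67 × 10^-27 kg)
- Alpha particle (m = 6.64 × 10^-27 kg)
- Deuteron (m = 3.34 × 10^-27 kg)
The particle is an electron.

From λ = h/(mv), solve for mass:

m = h/(λv)
m = (6.626 × 10^-34 J·s) / (1.42 × 10^-10 m × 5.11 × 10^6 m/s)
m = 9.13 × 10^-31 kg

Comparing with the listed masses, this is closest to an electron.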